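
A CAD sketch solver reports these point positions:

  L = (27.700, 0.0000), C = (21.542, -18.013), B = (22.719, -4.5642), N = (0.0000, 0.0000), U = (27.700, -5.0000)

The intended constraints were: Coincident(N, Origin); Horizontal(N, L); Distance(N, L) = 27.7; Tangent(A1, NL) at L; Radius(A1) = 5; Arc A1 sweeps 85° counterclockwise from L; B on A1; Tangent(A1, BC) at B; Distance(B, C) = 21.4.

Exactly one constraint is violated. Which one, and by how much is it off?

Distance(B, C) = 21.4 — off by 7.90.

N = (0.00, 0.00) ✓; N.y = 0.00, L.y = 0.00 ✓; |NL| = 27.70 ✓; ∠(UL, LN) = 90.00° ✓; |UL| = 5.000 ✓; bearing(U→B) − bearing(U→L) = 85.00° ✓; |UB| = 5.000 ✓; ∠(UB, BC) = 90.00° ✓; |BC| = 13.50 ✗.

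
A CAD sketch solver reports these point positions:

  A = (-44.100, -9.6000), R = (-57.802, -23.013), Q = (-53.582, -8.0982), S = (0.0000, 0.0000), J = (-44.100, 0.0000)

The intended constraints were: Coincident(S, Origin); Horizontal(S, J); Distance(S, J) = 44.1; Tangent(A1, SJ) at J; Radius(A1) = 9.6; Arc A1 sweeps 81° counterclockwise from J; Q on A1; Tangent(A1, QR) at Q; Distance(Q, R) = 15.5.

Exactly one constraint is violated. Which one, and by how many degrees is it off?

Tangent(A1, QR) at Q — off by 6.80°.

S = (0.00, 0.00) ✓; S.y = 0.00, J.y = 0.00 ✓; |SJ| = 44.10 ✓; ∠(AJ, JS) = 90.00° ✓; |AJ| = 9.600 ✓; bearing(A→Q) − bearing(A→J) = 81.00° ✓; |AQ| = 9.600 ✓; ∠(AQ, QR) = 96.80° ✗; |QR| = 15.50 ✓.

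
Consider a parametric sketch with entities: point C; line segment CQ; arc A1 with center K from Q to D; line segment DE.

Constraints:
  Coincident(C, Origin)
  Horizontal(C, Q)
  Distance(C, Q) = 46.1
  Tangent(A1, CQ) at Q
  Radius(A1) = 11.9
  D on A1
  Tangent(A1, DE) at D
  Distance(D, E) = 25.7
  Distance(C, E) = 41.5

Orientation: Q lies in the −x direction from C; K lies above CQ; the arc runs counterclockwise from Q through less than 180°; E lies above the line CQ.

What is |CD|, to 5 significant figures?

35.774

C is at the origin; CQ is horizontal with |CQ| = 46.1 and Q on the −x side, so Q = (-46.100, 0.0000). A1 meets CQ tangentially, so KQ is at right angles to CQ, so K = Q + (0, 11.9) = (-46.100, 11.900). Since KD ⟂ DE (tangency), |KE| = √(11.9² + 25.7²) = 28.321 regardless of where D sits on A1. So E lies on both circle(C, 41.5) and circle(K, 28.321); the above-CQ intersection is E = (-26.274, 32.124). D is the foot of the tangent from E: D = (-34.889, 7.9110).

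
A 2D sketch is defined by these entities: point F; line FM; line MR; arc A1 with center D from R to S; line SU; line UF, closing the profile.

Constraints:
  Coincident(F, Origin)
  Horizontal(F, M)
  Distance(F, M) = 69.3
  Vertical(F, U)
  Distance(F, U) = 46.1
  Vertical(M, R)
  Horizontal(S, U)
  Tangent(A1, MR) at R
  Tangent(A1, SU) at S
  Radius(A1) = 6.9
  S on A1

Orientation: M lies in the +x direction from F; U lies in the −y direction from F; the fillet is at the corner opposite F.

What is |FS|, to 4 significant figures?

77.58

The virtual corner opposite F is at (69.30, -46.10). Tangency of A1 to MR means the radius DR is perpendicular to MR and since A1 is tangent to SU there, DS ⟂ SU, with radius 6.9, so the center D sits 6.9 in from both sides at D = (62.40, -39.20). That places the tangent points at R = (69.30, -39.20) on MR and S = (62.40, -46.10) on SU. Then |FS| = |S − F| = 77.58.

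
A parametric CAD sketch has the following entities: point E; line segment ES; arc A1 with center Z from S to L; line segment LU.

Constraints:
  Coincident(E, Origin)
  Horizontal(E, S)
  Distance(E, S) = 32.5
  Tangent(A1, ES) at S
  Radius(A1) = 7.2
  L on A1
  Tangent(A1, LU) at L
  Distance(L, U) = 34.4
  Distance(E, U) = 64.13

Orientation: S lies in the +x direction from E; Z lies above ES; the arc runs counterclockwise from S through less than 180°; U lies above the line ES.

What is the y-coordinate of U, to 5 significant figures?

35.401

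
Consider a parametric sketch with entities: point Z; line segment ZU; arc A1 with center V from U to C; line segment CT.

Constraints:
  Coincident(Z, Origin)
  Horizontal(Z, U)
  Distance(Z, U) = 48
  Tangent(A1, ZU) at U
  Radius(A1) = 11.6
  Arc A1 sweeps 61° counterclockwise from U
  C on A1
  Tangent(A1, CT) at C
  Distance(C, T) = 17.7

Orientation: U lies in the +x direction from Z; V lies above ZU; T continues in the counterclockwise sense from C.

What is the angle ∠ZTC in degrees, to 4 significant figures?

43.17°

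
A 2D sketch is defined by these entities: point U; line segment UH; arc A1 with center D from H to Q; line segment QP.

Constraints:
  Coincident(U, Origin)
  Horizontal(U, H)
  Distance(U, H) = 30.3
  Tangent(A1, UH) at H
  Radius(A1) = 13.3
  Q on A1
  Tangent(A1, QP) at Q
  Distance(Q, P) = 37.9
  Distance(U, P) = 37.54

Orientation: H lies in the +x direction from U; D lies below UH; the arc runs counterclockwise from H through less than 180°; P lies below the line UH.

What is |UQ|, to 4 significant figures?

20.12

Checks: |DQ| = 13.30 ✓; ∠(DQ, QP) = 90.00° ✓; |QP| = 37.90 ✓; |UP| = 37.54 ✓.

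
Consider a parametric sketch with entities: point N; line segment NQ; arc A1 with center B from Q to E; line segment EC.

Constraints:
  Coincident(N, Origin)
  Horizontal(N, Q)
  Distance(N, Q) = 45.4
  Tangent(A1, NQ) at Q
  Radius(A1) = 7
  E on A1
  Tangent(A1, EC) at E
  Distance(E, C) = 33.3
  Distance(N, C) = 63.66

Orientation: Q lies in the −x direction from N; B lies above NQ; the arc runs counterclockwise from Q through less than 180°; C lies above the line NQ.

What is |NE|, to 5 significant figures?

39.789

Checks: N = (0.00, 0.00) ✓; |BE| = 7.000 ✓; ∠(BE, EC) = 90.00° ✓; |EC| = 33.30 ✓; |NC| = 63.66 ✓.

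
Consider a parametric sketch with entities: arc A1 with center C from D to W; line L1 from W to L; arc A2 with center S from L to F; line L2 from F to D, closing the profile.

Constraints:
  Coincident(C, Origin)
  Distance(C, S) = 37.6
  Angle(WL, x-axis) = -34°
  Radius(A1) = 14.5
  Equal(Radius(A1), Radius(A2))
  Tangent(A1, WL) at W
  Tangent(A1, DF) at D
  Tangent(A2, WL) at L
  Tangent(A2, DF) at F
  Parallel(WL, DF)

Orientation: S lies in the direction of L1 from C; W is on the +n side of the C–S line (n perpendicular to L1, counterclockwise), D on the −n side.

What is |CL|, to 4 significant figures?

40.30

Tangency of A1 to both parallel lines with radius 14.5 puts W and D at C ± 14.5·n: W = (8.108, 12.02), D = (-8.108, -12.02). Equal radii place L and F the same way about S: L = S + 14.5·n = (39.28, -9.005), F = S − 14.5·n = (23.06, -33.05). Then |CL| = |L − C| = 40.30.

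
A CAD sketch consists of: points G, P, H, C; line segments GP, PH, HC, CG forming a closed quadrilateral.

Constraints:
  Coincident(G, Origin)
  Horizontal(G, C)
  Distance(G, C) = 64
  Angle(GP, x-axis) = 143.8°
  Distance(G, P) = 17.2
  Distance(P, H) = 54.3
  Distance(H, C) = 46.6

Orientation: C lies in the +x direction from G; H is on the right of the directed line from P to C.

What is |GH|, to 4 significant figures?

37.27

G is at the origin; GC is horizontal with |GC| = 64.0 and C in +x, so C = (64.0, 0). GP runs at 143.8° with |GP| = 17.2, so P = (-13.88, 10.16). H is determined by |PH| = 54.3 and |HC| = 46.6 together: it lies at the intersection of circle(P, 54.3) and circle(C, 46.6). With |PC| = 78.54, the foot of the radical line on PC is 44.22 from P and the perpendicular offset is √(54.3² − 44.22²) = 31.52. Taking the right-of-PC solution: H = (25.89, -26.81).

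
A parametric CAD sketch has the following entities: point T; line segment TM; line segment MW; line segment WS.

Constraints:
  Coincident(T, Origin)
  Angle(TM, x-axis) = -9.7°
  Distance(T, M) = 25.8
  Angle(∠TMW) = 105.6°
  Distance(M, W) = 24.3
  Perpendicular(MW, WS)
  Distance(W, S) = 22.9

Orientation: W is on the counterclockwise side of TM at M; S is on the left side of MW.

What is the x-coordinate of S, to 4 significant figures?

15.11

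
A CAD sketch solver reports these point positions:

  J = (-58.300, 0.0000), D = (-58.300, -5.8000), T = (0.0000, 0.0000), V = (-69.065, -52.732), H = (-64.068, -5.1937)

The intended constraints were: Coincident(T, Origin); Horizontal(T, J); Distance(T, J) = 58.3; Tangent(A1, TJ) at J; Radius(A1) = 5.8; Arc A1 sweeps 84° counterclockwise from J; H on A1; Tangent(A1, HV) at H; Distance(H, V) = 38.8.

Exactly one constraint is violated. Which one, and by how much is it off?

Distance(H, V) = 38.8 — off by 9.00.

T = (0.00, 0.00) ✓; T.y = 0.00, J.y = 0.00 ✓; |TJ| = 58.30 ✓; ∠(DJ, JT) = 90.00° ✓; |DJ| = 5.800 ✓; bearing(D→H) − bearing(D→J) = 84.00° ✓; |DH| = 5.800 ✓; ∠(DH, HV) = 90.00° ✓; |HV| = 47.80 ✗.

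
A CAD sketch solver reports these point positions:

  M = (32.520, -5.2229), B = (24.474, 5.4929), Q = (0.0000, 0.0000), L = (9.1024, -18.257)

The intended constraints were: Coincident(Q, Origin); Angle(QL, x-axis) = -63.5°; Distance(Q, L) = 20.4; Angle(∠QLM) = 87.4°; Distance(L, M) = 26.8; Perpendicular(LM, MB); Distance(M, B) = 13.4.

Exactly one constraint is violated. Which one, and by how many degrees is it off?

Perpendicular(LM, MB) — off by 7.80°.

Q = (0.00, 0.00) ✓; QL at -63.50° ✓; |QL| = 20.40 ✓; ∠QLM = 87.40° ✓; |LM| = 26.80 ✓; ∠(LM, MB) = 97.80° ✗; |MB| = 13.40 ✓.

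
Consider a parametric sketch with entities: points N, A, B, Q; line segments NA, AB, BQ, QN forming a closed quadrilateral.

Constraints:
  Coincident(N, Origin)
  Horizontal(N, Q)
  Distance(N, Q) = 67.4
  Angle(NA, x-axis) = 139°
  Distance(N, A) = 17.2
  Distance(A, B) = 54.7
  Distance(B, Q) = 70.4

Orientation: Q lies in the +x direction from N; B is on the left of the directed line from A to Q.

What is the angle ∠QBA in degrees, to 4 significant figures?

79.83°

N is at the origin; NQ is horizontal with |NQ| = 67.4 and Q in +x, so Q = (67.4, 0). NA runs at 139.0° with |NA| = 17.2, so A = (-12.98, 11.28). B is determined by |AB| = 54.7 and |BQ| = 70.4 together: it lies at the intersection of circle(A, 54.7) and circle(Q, 70.4). With |AQ| = 81.17, the foot of the radical line on AQ is 28.49 from A and the perpendicular offset is √(54.7² − 28.49²) = 46.70. Taking the left-of-AQ solution: B = (21.72, 53.57).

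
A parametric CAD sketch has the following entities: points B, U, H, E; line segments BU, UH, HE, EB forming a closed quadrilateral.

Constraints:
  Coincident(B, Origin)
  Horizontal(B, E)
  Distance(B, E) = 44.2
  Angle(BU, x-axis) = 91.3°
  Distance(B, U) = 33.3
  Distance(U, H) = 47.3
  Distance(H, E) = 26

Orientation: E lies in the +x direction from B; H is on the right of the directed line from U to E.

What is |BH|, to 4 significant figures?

21.95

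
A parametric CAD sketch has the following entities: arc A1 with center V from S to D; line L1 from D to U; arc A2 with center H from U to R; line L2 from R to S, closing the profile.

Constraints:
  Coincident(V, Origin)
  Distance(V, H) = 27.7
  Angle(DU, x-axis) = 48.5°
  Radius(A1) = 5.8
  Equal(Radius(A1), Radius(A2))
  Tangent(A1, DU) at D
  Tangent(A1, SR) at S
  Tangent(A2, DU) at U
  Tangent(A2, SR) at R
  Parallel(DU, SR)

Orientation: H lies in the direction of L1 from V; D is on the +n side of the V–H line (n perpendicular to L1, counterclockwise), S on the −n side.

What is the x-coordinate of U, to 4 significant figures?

14.01

Tangency of A1 to both parallel lines with radius 5.8 puts D and S at V ± 5.8·n: D = (-4.344, 3.843), S = (4.344, -3.843). Equal radii place U and R the same way about H: U = H + 5.8·n = (14.01, 24.59), R = H − 5.8·n = (22.70, 16.90). So U.x = 14.01.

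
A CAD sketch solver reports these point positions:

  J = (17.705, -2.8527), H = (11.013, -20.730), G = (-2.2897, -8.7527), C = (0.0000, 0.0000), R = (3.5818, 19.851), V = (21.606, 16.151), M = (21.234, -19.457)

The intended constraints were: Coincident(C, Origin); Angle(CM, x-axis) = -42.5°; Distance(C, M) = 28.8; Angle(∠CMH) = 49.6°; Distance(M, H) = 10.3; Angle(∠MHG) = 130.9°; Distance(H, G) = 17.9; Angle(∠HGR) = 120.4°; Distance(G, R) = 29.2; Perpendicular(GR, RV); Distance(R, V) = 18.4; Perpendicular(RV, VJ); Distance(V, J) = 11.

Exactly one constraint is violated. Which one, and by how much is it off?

Distance(V, J) = 11 — off by 8.40.

C = (0.00, 0.00) ✓; CM at -42.50° ✓; |CM| = 28.80 ✓; ∠CMH = 49.60° ✓; |MH| = 10.30 ✓; ∠MHG = 130.9° ✓; |HG| = 17.90 ✓; ∠HGR = 120.4° ✓; |GR| = 29.20 ✓; ∠(GR, RV) = 90.00° ✓; |RV| = 18.40 ✓; ∠(RV, VJ) = 90.00° ✓; |VJ| = 19.40 ✗.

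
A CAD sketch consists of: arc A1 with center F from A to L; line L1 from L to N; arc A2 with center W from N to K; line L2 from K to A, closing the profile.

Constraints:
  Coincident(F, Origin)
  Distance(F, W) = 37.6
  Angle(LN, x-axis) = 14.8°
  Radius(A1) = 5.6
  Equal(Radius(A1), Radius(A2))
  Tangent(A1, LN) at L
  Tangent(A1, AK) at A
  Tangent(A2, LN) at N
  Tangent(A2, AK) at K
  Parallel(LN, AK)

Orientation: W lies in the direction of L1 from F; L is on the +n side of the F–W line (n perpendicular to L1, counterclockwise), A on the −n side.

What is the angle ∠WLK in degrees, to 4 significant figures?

8.116°

Tangency of A1 to both parallel lines with radius 5.6 puts L and A at F ± 5.6·n: L = (-1.430, 5.414), A = (1.430, -5.414). Equal radii place N and K the same way about W: N = W + 5.6·n = (34.92, 15.02), K = W − 5.6·n = (37.78, 4.191). Then cos ∠WLK = LW·LK / (|LW||LK|), giving 8.116°.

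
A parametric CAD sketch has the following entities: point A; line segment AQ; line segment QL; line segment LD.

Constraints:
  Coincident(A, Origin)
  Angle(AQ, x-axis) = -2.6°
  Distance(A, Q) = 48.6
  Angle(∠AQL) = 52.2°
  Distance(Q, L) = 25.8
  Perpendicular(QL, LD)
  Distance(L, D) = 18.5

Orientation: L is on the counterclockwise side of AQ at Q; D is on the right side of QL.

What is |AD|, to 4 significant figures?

57.04

A is at the origin; AQ runs at -2.6° with length 48.6, so Q = 48.6·(cos -2.6°, sin -2.6°) = (48.55, -2.205). ∠AQL = 52.2°, so QL runs at -2.6° + (180° − 52.2°) = 125.2° from the x-axis; with |QL| = 25.8, L = Q + 25.8·(cos 125.2°, sin 125.2°) = (33.68, 18.88). QL is perpendicular to LD; with |LD| = 18.5 on the right of QL, D = L + 18.5·(0.8171, 0.5764) = (48.80, 29.54). Then |AD| = |D − A| = 57.04.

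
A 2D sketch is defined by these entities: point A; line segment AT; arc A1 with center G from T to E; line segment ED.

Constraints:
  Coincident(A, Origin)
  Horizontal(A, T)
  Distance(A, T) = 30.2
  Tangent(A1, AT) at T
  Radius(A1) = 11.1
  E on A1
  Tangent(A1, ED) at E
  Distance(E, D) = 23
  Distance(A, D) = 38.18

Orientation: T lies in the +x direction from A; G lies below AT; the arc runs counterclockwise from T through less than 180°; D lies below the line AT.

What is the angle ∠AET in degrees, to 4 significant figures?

107.2°

Checks: |AT| = 30.20 ✓; |GE| = 11.10 ✓; ∠(GE, ED) = 90.00° ✓; |ED| = 23.00 ✓; |AD| = 38.18 ✓.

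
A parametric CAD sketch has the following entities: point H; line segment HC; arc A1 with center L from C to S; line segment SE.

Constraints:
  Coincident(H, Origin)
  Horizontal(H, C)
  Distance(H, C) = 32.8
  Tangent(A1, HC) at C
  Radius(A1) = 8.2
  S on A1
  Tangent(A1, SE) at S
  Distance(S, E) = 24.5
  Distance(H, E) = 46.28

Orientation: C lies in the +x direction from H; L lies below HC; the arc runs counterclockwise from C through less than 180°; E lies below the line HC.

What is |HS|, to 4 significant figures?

26.97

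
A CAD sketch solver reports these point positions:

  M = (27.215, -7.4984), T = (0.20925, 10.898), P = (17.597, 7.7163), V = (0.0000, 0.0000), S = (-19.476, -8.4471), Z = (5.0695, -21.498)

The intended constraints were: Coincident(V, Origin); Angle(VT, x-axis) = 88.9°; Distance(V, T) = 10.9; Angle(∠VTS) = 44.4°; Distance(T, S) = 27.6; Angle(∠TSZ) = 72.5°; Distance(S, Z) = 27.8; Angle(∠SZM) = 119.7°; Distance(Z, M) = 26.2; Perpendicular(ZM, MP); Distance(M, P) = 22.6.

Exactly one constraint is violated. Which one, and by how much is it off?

Distance(M, P) = 22.6 — off by 4.60.

V = (0.00, 0.00) ✓; VT at 88.90° ✓; |VT| = 10.90 ✓; ∠VTS = 44.40° ✓; |TS| = 27.60 ✓; ∠TSZ = 72.50° ✓; |SZ| = 27.80 ✓; ∠SZM = 119.7° ✓; |ZM| = 26.20 ✓; ∠(ZM, MP) = 90.00° ✓; |MP| = 18.00 ✗.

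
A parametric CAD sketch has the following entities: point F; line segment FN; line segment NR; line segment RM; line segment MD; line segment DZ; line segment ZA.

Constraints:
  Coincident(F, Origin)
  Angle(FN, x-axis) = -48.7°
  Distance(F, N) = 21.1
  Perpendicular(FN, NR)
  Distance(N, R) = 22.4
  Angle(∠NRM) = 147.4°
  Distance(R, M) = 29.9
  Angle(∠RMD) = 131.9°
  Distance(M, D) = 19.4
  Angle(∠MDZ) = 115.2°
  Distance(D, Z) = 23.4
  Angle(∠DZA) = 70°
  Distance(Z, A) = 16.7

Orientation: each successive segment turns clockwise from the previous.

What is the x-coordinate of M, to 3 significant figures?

-32.5

FN is perpendicular to NR, so NR runs at -139°; with |NR| = 22.4, R = (-2.90, -30.6). ∠NRM = 147.4° gives RM at -171° from the x-axis; with |RM| = 29.9, M = (-32.5, -35.2). So M.x = -32.5.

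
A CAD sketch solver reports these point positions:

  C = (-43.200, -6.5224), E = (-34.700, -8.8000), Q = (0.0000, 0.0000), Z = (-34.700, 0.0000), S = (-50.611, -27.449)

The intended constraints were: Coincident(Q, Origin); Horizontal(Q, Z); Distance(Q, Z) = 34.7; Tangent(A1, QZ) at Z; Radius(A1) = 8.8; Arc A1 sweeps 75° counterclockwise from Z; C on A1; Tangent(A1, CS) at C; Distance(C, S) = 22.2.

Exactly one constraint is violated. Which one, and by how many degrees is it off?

Tangent(A1, CS) at C — off by 4.50°.

Q = (0.00, 0.00) ✓; Q.y = 0.00, Z.y = 0.00 ✓; |QZ| = 34.70 ✓; ∠(EZ, ZQ) = 90.00° ✓; |EZ| = 8.800 ✓; bearing(E→C) − bearing(E→Z) = 75.00° ✓; |EC| = 8.800 ✓; ∠(EC, CS) = 94.50° ✗; |CS| = 22.20 ✓.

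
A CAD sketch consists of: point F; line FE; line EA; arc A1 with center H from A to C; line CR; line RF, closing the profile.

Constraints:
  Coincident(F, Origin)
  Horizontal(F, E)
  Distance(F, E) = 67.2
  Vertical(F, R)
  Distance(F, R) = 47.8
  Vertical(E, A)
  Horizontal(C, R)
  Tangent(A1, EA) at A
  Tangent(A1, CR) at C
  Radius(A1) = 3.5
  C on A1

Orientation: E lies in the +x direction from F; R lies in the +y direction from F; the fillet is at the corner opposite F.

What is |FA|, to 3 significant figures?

80.5

The virtual corner opposite F is at (67.2, 47.8). Tangency of A1 to EA means the radius HA is perpendicular to EA and since A1 is tangent to CR there, HC ⟂ CR, with radius 3.5, so the center H sits 3.5 in from both sides at H = (63.7, 44.3). That places the tangent points at A = (67.2, 44.3) on EA and C = (63.7, 47.8) on CR. Then |FA| = |A − F| = 80.5.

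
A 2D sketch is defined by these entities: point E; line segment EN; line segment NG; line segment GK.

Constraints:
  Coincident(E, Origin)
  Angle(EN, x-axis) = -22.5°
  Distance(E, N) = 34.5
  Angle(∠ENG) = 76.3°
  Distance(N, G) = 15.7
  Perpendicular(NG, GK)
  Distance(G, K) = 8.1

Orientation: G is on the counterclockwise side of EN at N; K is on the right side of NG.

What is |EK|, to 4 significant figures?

42.29

E is at the origin; EN runs at -22.5° with length 34.5, so N = 34.5·(cos -22.5°, sin -22.5°) = (31.87, -13.20). ∠ENG = 76.3°, so NG runs at -22.5° + (180° − 76.3°) = 81.20° from the x-axis; with |NG| = 15.7, G = N + 15.7·(cos 81.20°, sin 81.20°) = (34.28, 2.313). NG ⟂ GK; with |GK| = 8.1 on the right of NG, K = G + 8.1·(0.9882, -0.1530) = (42.28, 1.073). Then |EK| = |K − E| = 42.29.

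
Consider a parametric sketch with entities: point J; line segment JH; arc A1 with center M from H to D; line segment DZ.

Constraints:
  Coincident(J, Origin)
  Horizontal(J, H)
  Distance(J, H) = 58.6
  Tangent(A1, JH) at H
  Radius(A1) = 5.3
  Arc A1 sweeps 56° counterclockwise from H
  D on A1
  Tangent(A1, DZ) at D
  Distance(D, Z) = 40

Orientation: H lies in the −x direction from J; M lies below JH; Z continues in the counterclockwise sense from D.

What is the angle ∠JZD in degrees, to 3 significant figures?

33.4°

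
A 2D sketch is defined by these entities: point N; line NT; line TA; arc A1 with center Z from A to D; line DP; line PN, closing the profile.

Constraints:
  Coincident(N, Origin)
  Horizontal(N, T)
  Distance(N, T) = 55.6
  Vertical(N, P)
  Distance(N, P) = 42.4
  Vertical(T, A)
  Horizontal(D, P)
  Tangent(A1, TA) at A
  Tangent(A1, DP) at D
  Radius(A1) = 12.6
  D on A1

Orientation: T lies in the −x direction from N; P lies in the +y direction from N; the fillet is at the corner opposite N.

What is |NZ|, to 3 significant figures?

52.3

N is at the origin; NT is horizontal with |NT| = 55.6 and T on the −x side, so T = (-55.6, 0.00). N and P share the same x with |NP| = 42.4 and P on the +y side, so P = (0.00, 42.4). The virtual corner opposite N is at (-55.6, 42.4). Since A1 is tangent to TA there, ZA ⟂ TA and tangency of A1 to DP means the radius ZD is perpendicular to DP, with radius 12.6, so the center Z sits 12.6 in from both sides at Z = (-43.0, 29.8). Then |NZ| = |Z − N| = 52.3.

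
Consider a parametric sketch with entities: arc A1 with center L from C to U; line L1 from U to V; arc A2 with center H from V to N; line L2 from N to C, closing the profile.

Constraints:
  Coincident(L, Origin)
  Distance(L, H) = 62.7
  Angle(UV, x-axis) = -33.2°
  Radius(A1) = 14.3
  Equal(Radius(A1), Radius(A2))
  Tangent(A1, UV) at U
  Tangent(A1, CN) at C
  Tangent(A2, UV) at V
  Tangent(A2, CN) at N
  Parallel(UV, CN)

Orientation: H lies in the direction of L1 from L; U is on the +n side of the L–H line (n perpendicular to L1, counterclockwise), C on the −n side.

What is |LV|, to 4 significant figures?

64.31

The slot axis is L1's direction at -33.2°, so u = (cos -33.2°, sin -33.2°) = (0.8368, -0.5476) and n = (−sin -33.2°, cos -33.2°) = (0.5476, 0.8368). L is at the origin and H lies 62.7 along u from L, so H = 62.7·u = (52.47, -34.33). Tangency of A1 to both parallel lines with radius 14.3 puts U and C at L ± 14.3·n: U = (7.830, 11.97), C = (-7.830, -11.97). Equal radii place V and N the same way about H: V = H + 14.3·n = (60.30, -22.37), N = H − 14.3·n = (44.63, -46.30). Then |LV| = |V − L| = 64.31.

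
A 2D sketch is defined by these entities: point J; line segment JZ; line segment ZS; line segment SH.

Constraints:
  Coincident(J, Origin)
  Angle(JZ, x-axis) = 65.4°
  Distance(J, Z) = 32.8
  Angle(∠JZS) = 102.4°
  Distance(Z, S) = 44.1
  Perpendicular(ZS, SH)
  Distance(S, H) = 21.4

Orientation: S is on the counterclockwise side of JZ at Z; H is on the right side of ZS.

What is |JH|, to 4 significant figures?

73.97

J is at the origin; JZ runs at 65.4° with length 32.8, so Z = 32.8·(cos 65.4°, sin 65.4°) = (13.65, 29.82). ∠JZS = 102.4°, so ZS runs at 65.4° + (180° − 102.4°) = 143.0° from the x-axis; with |ZS| = 44.1, S = Z + 44.1·(cos 143.0°, sin 143.0°) = (-21.57, 56.36). ZS ⟂ SH; with |SH| = 21.4 on the right of ZS, H = S + 21.4·(0.6018, 0.7986) = (-8.687, 73.45). Then |JH| = |H − J| = 73.97.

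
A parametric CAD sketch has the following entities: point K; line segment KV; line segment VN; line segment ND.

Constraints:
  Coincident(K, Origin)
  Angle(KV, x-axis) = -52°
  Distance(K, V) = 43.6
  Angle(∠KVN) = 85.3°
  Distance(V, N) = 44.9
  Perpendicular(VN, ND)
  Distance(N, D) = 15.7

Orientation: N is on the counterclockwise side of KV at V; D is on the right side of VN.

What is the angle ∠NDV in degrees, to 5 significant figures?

70.727°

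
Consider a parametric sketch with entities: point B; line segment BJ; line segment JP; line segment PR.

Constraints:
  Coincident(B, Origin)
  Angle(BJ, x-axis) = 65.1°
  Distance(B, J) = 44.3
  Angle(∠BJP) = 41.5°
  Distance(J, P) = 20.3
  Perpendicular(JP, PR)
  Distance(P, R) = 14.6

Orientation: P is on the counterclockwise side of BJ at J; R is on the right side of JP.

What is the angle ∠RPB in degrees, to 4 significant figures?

156.3°

B is at the origin; BJ runs at 65.1° with length 44.3, so J = 44.3·(cos 65.1°, sin 65.1°) = (18.65, 40.18). ∠BJP = 41.5°, so JP runs at 65.1° + (180° − 41.5°) = 203.6° from the x-axis; with |JP| = 20.3, P = J + 20.3·(cos 203.6°, sin 203.6°) = (0.04972, 32.05). JP is perpendicular to PR; with |PR| = 14.6 on the right of JP, R = P + 14.6·(-0.4003, 0.9164) = (-5.795, 45.43). Then cos ∠RPB = PR·PB / (|PR||PB|), giving 156.3°.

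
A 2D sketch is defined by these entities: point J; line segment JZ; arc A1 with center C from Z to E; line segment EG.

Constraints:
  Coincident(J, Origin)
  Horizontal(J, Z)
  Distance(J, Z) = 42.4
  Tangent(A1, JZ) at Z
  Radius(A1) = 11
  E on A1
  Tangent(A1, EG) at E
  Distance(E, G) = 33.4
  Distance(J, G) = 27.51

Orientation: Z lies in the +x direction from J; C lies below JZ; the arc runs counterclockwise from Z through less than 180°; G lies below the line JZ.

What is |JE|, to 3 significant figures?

35.1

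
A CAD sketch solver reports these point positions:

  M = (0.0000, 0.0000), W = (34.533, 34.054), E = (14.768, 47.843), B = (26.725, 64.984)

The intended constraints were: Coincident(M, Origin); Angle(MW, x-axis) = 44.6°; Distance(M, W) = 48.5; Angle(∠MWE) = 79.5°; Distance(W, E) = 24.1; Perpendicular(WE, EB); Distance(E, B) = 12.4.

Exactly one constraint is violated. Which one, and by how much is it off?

Distance(E, B) = 12.4 — off by 8.50.

M = (0.00, 0.00) ✓; MW at 44.60° ✓; |MW| = 48.50 ✓; ∠MWE = 79.50° ✓; |WE| = 24.10 ✓; ∠(WE, EB) = 90.00° ✓; |EB| = 20.90 ✗.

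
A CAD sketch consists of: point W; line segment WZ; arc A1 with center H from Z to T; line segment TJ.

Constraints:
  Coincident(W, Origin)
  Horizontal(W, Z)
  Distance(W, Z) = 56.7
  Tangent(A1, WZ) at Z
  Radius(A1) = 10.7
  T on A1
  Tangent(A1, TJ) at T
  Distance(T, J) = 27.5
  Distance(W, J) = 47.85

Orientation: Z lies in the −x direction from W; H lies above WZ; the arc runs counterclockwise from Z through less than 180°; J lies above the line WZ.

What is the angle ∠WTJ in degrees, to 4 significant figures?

74.25°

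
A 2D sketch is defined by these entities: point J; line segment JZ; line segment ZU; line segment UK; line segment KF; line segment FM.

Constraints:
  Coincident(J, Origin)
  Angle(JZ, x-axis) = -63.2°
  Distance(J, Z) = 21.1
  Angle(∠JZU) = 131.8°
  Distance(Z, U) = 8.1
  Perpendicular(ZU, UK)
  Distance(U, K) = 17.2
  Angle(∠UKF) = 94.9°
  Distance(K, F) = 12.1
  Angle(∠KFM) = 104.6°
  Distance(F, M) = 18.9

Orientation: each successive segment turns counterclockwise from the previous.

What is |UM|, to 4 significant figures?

18.37

J is at the origin; JZ runs at -63.2° with length 21.1, so Z = (9.514, -18.83). ∠JZU = 131.8° gives ZU at -15.00° from the x-axis; with |ZU| = 8.1, U = (17.34, -20.93). ZU ⟂ UK, so UK runs at 75.00°; with |UK| = 17.2, K = (21.79, -4.316). ∠UKF = 94.9° gives KF at 160.1° from the x-axis; with |KF| = 12.1, F = (10.41, -0.1975). ∠KFM = 104.6° gives FM at -124.5° from the x-axis; with |FM| = 18.9, M = (-0.2934, -15.77). Then |UM| = |M − U| = 18.37.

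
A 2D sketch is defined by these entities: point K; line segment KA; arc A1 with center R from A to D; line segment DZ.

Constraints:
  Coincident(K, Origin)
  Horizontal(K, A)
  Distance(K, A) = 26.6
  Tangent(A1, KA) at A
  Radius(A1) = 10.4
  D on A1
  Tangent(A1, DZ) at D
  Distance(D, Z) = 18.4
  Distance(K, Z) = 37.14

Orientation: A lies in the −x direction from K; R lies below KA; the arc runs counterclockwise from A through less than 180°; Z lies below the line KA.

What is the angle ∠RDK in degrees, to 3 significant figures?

17.6°

Checks: |KA| = 26.60 ✓; |RD| = 10.40 ✓; ∠(RD, DZ) = 90.00° ✓; |DZ| = 18.40 ✓; |KZ| = 37.14 ✓.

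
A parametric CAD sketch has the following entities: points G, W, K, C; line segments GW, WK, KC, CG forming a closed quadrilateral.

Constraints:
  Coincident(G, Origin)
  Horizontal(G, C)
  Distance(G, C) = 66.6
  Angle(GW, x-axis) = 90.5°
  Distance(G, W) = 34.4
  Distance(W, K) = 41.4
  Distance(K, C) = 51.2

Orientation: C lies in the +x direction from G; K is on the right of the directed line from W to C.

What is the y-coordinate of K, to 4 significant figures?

-3.849

G is at the origin; GC is horizontal with |GC| = 66.6 and C in +x, so C = (66.6, 0). GW runs at 90.5° with |GW| = 34.4, so W = (-0.3002, 34.40). K is determined by |WK| = 41.4 and |KC| = 51.2 together: it lies at the intersection of circle(W, 41.4) and circle(C, 51.2). With |WC| = 75.23, the foot of the radical line on WC is 31.58 from W and the perpendicular offset is √(41.4² − 31.58²) = 26.77. Taking the right-of-WC solution: K = (15.54, -3.849).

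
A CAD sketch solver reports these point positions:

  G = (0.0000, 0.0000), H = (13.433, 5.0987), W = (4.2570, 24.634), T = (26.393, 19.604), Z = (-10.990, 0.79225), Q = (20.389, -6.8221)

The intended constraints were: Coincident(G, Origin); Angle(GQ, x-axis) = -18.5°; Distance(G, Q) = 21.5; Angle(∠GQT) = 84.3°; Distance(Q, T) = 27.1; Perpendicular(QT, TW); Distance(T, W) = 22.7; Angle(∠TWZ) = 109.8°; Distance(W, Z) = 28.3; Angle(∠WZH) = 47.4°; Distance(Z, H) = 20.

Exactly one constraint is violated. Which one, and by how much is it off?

Distance(Z, H) = 20 — off by 4.80.

G = (0.00, 0.00) ✓; GQ at -18.50° ✓; |GQ| = 21.50 ✓; ∠GQT = 84.30° ✓; |QT| = 27.10 ✓; ∠(QT, TW) = 90.00° ✓; |TW| = 22.70 ✓; ∠TWZ = 109.8° ✓; |WZ| = 28.30 ✓; ∠WZH = 47.40° ✓; |ZH| = 24.80 ✗.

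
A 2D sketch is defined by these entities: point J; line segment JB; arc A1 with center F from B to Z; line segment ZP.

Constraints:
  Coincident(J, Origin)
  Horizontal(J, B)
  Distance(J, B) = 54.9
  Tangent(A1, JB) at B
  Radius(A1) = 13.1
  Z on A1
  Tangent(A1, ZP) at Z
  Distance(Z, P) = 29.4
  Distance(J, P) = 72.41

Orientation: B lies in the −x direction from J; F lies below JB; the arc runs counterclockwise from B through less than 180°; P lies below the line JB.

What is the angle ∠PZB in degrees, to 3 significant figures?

124°

Checks: |FZ| = 13.10 ✓; ∠(FZ, ZP) = 90.00° ✓; |ZP| = 29.40 ✓; |JP| = 72.41 ✓.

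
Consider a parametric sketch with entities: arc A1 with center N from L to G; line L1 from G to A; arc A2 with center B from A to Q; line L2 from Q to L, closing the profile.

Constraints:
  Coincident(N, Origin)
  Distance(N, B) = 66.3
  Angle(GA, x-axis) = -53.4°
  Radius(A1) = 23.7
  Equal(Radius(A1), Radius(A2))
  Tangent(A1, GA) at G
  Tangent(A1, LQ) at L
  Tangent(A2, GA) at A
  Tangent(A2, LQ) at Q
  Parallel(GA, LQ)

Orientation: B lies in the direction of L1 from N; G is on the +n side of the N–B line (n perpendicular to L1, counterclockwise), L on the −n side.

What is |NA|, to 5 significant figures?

70.409

The slot axis is L1's direction at -53.4°, so u = (cos -53.4°, sin -53.4°) = (0.59622, -0.80282) and n = (−sin -53.4°, cos -53.4°) = (0.80282, 0.59622). N is at the origin and B lies 66.3 along u from N, so B = 66.3·u = (39.530, -53.227). Tangency of A1 to both parallel lines with radius 23.7 puts G and L at N ± 23.7·n: G = (19.027, 14.131), L = (-19.027, -14.131). Equal radii place A and Q the same way about B: A = B + 23.7·n = (58.556, -39.096), Q = B − 23.7·n = (20.503, -67.357). Then |NA| = |A − N| = 70.409.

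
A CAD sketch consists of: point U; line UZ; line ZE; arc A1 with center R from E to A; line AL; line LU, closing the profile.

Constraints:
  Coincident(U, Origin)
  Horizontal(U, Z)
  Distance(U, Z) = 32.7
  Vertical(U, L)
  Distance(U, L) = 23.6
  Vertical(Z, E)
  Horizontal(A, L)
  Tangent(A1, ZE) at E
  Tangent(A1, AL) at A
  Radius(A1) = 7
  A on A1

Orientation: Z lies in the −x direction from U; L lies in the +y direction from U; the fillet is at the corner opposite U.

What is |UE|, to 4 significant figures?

36.67

U is at the origin; U and Z share the same y with |UZ| = 32.7 and Z on the −x side, so Z = (-32.70, 0.000). U and L share the same x with |UL| = 23.6 and L on the +y side, so L = (0.000, 23.60). The virtual corner opposite U is at (-32.70, 23.60). Tangency of A1 to ZE means the radius RE is perpendicular to ZE and A1 meets AL tangentially, so RA is at right angles to AL, with radius 7.0, so the center R sits 7.0 in from both sides at R = (-25.70, 16.60). That places the tangent points at E = (-32.70, 16.60) on ZE and A = (-25.70, 23.60) on AL. Then |UE| = |E − U| = 36.67.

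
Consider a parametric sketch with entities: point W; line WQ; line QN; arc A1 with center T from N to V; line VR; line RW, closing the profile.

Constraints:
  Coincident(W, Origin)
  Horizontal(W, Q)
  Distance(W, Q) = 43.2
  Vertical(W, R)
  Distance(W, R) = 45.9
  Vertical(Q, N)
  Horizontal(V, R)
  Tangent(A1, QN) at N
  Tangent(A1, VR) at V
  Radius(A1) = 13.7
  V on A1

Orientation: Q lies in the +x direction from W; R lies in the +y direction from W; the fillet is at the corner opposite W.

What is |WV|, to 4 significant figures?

54.56

The virtual corner opposite W is at (43.20, 45.90). Tangency of A1 to QN means the radius TN is perpendicular to QN and the tangent condition forces TV to be normal to VR, with radius 13.7, so the center T sits 13.7 in from both sides at T = (29.50, 32.20). That places the tangent points at N = (43.20, 32.20) on QN and V = (29.50, 45.90) on VR. Then |WV| = |V − W| = 54.56.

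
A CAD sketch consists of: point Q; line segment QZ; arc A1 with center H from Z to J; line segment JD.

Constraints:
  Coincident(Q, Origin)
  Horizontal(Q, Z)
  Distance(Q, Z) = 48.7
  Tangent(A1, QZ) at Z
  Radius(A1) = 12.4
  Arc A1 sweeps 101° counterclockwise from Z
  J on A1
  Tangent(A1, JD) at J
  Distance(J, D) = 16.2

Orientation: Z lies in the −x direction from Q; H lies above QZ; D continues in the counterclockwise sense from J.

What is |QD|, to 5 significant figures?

50.102

On A1, Z sits at bearing -90° from H; a 101° counterclockwise sweep puts J at bearing 11°, so J = H + 12.4·(cos 11°, sin 11°) = (-36.528, 14.766). A1 meets JD tangentially, so HJ is at right angles to JD, so JD runs along (−sin 11°, cos 11°); with |JD| = 16.2, D = (-39.619, 30.668). Then |QD| = |D − Q| = 50.102.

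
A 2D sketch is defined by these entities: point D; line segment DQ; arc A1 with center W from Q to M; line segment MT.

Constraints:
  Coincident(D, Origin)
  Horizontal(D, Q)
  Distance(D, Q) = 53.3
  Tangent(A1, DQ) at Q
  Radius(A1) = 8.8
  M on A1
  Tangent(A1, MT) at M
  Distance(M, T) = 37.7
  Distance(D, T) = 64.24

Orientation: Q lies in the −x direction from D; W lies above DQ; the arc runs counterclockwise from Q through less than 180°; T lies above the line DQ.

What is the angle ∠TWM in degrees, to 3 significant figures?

76.9°

D is at the origin; DQ is horizontal with |DQ| = 53.3 and Q on the −x side, so Q = (-53.3, 0.00). A1 meets DQ tangentially, so WQ is at right angles to DQ, so W = Q + (0, 8.8) = (-53.3, 8.80). Since WM ⟂ MT (tangency), |WT| = √(8.8² + 37.7²) = 38.7 regardless of where M sits on A1. So T lies on both circle(D, 64.24) and circle(W, 38.7); the above-DQ intersection is T = (-44.4, 46.5). M is the foot of the tangent from T: M = (-44.5, 8.77).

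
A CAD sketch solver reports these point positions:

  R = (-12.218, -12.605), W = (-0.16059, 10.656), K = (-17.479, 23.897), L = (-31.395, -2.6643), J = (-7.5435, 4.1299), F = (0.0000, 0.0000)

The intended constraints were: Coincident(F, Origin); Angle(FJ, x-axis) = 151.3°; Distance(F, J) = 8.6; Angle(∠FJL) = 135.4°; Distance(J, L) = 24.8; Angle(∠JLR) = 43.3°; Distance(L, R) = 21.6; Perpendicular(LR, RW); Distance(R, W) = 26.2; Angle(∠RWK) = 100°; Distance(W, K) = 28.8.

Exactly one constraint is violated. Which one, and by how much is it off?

Distance(W, K) = 28.8 — off by 7.00.

F = (0.00, 0.00) ✓; FJ at 151.3° ✓; |FJ| = 8.600 ✓; ∠FJL = 135.4° ✓; |JL| = 24.80 ✓; ∠JLR = 43.30° ✓; |LR| = 21.60 ✓; ∠(LR, RW) = 90.00° ✓; |RW| = 26.20 ✓; ∠RWK = 100.0° ✓; |WK| = 21.80 ✗.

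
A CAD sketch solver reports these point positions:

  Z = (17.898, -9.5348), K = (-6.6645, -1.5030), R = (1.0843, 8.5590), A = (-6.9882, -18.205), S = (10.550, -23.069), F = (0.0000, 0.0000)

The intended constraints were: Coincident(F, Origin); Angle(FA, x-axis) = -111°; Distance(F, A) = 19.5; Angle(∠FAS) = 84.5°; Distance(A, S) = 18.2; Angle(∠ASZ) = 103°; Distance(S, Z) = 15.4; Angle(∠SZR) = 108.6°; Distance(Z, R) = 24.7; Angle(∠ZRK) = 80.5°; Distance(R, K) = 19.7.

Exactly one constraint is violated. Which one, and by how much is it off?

Distance(R, K) = 19.7 — off by 7.00.

F = (0.00, 0.00) ✓; FA at -111.0° ✓; |FA| = 19.50 ✓; ∠FAS = 84.50° ✓; |AS| = 18.20 ✓; ∠ASZ = 103.0° ✓; |SZ| = 15.40 ✓; ∠SZR = 108.6° ✓; |ZR| = 24.70 ✓; ∠ZRK = 80.50° ✓; |RK| = 12.70 ✗.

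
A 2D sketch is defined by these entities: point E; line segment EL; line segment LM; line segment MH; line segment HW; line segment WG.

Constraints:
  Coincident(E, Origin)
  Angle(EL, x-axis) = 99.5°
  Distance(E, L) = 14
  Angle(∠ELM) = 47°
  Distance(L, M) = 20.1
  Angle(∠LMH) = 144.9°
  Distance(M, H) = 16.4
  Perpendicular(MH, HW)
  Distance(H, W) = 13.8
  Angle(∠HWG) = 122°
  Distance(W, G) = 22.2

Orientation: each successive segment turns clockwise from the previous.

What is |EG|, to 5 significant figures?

11.124

The perpendicularity gives HW at right angles to MH, so HW runs at -158.60°; with |HW| = 13.8, W = (7.5858, -17.591). ∠HWG = 122.0° gives WG at 143.40° from the x-axis; with |WG| = 22.2, G = (-10.237, -4.3544). Then |EG| = |G − E| = 11.124.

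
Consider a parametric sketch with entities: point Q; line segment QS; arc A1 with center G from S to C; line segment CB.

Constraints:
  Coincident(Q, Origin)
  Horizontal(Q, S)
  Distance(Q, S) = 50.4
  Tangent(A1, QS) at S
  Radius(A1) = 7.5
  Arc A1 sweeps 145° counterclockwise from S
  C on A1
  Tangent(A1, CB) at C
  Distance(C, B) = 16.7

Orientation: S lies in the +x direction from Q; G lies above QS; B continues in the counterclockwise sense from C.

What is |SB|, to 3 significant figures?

25.0

On A1, S sits at bearing -90° from G; a 145° counterclockwise sweep puts C at bearing 55°, so C = G + 7.5·(cos 55°, sin 55°) = (54.7, 13.6). The tangent condition forces GC to be normal to CB, so CB runs along (−sin 55°, cos 55°); with |CB| = 16.7, B = (41.0, 23.2). Then |SB| = |B − S| = 25.0.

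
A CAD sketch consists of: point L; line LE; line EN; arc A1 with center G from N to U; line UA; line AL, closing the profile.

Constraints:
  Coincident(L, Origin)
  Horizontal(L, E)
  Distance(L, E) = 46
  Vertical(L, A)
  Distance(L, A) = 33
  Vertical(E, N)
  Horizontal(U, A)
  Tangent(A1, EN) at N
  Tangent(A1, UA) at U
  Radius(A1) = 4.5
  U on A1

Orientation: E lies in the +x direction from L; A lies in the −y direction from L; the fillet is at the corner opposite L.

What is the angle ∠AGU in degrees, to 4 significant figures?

83.81°

The virtual corner opposite L is at (46.00, -33.00). The tangent condition forces GN to be normal to EN and the tangent condition forces GU to be normal to UA, with radius 4.5, so the center G sits 4.5 in from both sides at G = (41.50, -28.50). That places the tangent points at N = (46.00, -28.50) on EN and U = (41.50, -33.00) on UA. Then cos ∠AGU = GA·GU / (|GA||GU|), giving 83.81°.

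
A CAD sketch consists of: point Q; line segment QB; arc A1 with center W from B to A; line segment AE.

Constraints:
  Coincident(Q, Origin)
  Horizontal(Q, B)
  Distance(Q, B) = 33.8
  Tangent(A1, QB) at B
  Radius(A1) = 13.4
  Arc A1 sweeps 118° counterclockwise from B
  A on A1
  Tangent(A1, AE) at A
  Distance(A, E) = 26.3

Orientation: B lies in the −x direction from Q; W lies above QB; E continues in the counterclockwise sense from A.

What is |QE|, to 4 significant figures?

54.95

Q is at the origin; QB is horizontal with |QB| = 33.8 and B on the −x side, so B = (-33.80, 0.000). Tangency of A1 to QB means the radius WB is perpendicular to QB, so W = B + (0, 13.4) = (-33.80, 13.40). On A1, B sits at bearing -90° from W; a 118° counterclockwise sweep puts A at bearing 28°, so A = W + 13.4·(cos 28°, sin 28°) = (-21.97, 19.69). The tangent condition forces WA to be normal to AE, so AE runs along (−sin 28°, cos 28°); with |AE| = 26.3, E = (-34.32, 42.91). Then |QE| = |E − Q| = 54.95.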